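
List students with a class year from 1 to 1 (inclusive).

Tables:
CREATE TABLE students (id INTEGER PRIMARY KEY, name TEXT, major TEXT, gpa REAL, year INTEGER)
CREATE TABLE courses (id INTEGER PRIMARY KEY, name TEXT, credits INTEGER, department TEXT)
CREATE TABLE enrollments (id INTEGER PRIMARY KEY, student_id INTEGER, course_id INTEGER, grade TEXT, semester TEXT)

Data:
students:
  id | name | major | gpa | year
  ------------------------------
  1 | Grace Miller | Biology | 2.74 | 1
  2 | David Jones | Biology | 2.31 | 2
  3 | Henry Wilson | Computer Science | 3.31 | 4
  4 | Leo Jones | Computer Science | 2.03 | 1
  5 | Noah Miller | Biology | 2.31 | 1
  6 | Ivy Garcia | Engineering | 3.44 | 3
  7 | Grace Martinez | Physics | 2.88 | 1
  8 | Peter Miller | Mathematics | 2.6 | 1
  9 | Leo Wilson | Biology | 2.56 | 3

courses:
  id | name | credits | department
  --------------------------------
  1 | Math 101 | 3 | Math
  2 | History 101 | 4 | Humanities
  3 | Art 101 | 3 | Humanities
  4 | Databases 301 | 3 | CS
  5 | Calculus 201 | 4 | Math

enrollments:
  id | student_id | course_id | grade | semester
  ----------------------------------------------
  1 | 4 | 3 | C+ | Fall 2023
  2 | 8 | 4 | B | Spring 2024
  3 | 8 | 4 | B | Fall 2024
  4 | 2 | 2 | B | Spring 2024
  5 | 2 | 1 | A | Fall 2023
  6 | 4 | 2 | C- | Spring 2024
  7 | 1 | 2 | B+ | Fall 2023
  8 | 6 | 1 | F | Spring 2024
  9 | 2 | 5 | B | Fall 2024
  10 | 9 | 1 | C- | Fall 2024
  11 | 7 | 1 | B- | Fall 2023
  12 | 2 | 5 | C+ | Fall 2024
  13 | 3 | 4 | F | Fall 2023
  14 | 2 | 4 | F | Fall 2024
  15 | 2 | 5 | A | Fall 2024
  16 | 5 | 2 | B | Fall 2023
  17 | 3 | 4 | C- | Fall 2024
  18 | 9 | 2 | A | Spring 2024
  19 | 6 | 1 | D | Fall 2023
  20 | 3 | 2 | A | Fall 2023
SELECT name, year FROM students WHERE year BETWEEN 1 AND 1

Execution result:
name | year
Grace Miller | 1
Leo Jones | 1
Noah Miller | 1
Grace Martinez | 1
Peter Miller | 1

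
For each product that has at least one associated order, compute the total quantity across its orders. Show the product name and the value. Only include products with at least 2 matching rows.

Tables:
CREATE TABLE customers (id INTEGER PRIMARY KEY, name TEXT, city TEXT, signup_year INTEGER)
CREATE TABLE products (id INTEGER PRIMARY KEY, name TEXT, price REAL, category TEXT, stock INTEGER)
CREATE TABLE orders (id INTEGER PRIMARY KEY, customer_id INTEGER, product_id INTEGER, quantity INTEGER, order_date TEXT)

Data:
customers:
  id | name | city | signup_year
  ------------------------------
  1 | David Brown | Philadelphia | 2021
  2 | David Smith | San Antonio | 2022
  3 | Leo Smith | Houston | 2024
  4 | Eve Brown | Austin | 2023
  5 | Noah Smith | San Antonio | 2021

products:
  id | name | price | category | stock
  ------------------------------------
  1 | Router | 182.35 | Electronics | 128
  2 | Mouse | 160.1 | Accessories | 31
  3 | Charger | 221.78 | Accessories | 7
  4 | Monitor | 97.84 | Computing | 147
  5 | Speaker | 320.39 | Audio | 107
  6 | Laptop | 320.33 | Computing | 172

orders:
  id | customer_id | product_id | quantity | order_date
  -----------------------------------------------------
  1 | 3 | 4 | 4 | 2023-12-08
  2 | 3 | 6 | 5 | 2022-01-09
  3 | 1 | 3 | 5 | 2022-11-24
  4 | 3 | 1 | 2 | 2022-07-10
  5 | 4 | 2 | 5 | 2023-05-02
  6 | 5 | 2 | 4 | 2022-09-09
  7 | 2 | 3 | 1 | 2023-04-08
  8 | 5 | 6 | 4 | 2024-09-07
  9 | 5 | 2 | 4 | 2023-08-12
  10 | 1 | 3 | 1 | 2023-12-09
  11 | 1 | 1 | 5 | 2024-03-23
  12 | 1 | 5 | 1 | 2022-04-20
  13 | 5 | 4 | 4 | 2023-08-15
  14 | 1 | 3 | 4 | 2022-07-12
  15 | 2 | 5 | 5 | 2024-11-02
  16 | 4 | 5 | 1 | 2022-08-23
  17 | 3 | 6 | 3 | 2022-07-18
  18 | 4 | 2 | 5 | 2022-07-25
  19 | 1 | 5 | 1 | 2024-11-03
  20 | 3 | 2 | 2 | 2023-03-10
SELECT p.name, SUM(c.quantity) AS sum_quantity FROM orders c JOIN products p ON c.product_id = p.id GROUP BY p.id, p.name HAVING COUNT(*) >= 2

Execution result:
name | sum_quantity
Router | 7
Mouse | 20
Charger | 11
Monitor | 8
Speaker | 8
Laptop | 12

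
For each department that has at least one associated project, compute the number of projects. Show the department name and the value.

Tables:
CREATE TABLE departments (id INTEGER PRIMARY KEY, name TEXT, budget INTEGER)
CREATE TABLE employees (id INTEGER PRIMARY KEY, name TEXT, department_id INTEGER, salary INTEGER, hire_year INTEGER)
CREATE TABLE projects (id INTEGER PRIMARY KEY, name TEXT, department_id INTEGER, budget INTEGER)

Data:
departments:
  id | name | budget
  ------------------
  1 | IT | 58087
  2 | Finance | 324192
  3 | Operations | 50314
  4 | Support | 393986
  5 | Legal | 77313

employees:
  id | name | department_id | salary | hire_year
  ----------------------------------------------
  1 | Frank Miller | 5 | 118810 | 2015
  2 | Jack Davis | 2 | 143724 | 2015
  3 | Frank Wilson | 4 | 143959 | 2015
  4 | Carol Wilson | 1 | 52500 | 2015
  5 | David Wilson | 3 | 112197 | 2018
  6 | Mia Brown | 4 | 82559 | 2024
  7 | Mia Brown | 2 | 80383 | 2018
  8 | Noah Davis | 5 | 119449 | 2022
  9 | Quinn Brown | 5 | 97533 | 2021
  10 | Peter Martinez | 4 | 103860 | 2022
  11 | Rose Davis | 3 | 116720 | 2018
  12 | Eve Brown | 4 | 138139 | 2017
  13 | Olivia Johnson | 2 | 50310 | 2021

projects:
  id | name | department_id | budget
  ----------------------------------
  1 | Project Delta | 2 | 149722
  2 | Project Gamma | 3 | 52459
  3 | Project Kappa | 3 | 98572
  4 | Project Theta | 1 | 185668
SELECT p.name, COUNT(*) AS n FROM projects c JOIN departments p ON c.department_id = p.id GROUP BY p.id, p.name

Execution result:
name | n
IT | 1
Finance | 1
Operations | 2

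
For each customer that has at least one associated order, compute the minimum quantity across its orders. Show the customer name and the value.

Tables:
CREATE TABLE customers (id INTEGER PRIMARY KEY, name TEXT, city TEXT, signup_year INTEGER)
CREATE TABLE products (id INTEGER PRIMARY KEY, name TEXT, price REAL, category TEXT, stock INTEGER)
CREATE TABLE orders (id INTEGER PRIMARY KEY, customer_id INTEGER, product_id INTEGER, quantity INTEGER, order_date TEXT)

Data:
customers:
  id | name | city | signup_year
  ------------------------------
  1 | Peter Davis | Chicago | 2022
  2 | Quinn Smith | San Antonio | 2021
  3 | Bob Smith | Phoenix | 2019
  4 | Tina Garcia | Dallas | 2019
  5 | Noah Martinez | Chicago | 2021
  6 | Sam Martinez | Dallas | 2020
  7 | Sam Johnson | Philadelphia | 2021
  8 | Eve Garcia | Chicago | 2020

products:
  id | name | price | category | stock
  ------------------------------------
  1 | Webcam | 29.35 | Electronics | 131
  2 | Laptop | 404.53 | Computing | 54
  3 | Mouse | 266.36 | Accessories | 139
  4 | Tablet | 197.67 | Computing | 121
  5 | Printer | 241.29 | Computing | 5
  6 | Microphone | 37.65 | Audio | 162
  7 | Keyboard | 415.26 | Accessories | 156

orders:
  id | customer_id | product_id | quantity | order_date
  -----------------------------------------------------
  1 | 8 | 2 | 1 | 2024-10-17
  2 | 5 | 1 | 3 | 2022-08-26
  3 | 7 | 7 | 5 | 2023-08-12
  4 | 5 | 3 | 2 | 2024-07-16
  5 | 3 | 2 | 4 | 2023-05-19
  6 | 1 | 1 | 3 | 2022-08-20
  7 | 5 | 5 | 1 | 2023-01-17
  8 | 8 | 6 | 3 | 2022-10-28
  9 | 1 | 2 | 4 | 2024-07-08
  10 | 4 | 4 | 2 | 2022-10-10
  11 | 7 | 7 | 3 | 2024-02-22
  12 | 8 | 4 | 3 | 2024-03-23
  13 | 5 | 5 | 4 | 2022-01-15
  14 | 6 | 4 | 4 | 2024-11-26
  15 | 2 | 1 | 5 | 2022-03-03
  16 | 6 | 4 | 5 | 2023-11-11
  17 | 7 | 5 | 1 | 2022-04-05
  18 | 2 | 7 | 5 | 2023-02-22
SELECT p.name, MIN(c.quantity) AS min_quantity FROM orders c JOIN customers p ON c.customer_id = p.id GROUP BY p.id, p.name

Execution result:
name | min_quantity
Peter Davis | 3
Quinn Smith | 5
Bob Smith | 4
Tina Garcia | 2
Noah Martinez | 1
Sam Martinez | 4
Sam Johnson | 1
Eve Garcia | 1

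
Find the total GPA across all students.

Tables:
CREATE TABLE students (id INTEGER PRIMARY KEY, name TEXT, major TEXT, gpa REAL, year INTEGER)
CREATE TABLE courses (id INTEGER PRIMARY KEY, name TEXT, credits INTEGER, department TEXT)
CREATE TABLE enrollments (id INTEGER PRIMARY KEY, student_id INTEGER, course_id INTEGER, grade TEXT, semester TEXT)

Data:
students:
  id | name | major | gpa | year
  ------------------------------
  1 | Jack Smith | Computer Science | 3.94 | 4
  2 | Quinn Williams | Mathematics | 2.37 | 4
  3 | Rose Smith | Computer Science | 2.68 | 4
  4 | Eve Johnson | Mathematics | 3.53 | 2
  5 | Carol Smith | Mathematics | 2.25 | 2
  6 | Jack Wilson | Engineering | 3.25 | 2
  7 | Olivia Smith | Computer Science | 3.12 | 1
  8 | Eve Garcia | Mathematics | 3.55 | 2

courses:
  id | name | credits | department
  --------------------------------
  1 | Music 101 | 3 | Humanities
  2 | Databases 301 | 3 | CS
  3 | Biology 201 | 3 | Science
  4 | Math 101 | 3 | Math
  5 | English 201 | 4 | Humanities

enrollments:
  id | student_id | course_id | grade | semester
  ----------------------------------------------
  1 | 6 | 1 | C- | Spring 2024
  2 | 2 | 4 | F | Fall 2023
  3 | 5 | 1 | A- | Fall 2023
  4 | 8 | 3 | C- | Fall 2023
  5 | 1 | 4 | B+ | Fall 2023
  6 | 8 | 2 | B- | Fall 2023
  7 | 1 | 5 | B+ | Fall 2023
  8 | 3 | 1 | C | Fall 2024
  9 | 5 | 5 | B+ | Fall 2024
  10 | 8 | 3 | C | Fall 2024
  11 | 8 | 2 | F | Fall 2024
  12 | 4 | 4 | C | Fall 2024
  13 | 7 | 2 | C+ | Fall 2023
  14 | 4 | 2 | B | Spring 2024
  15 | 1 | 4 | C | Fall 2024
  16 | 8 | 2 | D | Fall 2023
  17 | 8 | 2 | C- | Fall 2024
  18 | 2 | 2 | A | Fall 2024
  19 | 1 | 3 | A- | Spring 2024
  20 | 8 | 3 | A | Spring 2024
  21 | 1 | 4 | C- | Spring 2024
SELECT SUM(gpa) FROM students

Execution result:
24.69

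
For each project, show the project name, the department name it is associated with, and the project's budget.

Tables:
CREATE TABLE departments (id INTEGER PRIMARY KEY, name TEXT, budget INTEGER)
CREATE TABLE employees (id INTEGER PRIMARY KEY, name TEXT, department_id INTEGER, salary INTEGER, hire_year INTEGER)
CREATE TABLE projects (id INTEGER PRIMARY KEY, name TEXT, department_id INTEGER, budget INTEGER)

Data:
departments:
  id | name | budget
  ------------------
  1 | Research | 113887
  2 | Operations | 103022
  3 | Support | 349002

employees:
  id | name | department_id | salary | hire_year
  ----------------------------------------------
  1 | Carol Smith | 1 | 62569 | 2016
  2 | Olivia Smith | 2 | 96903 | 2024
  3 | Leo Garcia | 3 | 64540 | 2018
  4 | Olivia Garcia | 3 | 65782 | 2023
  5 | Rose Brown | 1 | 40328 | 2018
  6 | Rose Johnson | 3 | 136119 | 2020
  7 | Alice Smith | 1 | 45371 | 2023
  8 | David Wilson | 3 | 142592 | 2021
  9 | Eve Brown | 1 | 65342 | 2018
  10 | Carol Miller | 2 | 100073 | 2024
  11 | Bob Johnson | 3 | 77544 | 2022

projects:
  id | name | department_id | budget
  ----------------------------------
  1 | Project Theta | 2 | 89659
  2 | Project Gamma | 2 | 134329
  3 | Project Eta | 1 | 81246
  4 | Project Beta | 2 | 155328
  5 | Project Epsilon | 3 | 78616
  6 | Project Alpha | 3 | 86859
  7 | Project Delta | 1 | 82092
SELECT c.name, p.name AS department, c.budget FROM projects c JOIN departments p ON c.department_id = p.id

Execution result:
name | department | budget
Project Theta | Operations | 89659
Project Gamma | Operations | 134329
Project Eta | Research | 81246
Project Beta | Operations | 155328
Project Epsilon | Support | 78616
Project Alpha | Support | 86859
Project Delta | Research | 82092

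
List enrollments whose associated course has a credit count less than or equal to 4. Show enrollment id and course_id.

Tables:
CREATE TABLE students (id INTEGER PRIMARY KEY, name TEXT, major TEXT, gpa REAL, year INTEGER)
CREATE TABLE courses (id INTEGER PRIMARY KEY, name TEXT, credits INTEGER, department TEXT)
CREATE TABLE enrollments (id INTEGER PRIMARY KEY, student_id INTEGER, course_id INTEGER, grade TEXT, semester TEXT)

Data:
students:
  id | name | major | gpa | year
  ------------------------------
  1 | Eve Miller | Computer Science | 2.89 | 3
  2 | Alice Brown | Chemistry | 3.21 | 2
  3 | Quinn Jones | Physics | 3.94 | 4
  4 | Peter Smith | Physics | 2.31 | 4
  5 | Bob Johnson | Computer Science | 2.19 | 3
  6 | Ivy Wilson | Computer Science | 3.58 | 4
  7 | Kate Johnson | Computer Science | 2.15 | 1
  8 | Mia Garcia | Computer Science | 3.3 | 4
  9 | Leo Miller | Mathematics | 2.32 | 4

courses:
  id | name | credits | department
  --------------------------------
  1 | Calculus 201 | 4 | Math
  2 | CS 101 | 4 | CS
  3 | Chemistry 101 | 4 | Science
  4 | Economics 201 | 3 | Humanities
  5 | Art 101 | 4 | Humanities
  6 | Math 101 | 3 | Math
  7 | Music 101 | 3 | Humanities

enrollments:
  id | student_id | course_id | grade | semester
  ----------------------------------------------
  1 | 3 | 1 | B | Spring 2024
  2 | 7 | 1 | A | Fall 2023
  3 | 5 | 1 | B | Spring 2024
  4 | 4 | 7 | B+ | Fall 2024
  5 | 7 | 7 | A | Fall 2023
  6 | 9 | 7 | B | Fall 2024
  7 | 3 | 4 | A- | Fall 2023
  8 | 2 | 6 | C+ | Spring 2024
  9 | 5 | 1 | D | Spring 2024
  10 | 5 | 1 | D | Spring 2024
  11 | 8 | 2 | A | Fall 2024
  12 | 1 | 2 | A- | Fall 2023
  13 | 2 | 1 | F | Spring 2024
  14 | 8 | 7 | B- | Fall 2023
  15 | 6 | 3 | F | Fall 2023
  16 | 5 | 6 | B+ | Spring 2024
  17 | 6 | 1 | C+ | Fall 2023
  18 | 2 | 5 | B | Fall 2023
SELECT id, course_id FROM enrollments WHERE course_id IN (SELECT id FROM courses WHERE credits <= 4)

Execution result:
id | course_id
1 | 1
2 | 1
3 | 1
4 | 7
5 | 7
6 | 7
7 | 4
8 | 6
9 | 1
10 | 1
11 | 2
12 | 2
13 | 1
14 | 7
15 | 3
16 | 6
17 | 1
18 | 5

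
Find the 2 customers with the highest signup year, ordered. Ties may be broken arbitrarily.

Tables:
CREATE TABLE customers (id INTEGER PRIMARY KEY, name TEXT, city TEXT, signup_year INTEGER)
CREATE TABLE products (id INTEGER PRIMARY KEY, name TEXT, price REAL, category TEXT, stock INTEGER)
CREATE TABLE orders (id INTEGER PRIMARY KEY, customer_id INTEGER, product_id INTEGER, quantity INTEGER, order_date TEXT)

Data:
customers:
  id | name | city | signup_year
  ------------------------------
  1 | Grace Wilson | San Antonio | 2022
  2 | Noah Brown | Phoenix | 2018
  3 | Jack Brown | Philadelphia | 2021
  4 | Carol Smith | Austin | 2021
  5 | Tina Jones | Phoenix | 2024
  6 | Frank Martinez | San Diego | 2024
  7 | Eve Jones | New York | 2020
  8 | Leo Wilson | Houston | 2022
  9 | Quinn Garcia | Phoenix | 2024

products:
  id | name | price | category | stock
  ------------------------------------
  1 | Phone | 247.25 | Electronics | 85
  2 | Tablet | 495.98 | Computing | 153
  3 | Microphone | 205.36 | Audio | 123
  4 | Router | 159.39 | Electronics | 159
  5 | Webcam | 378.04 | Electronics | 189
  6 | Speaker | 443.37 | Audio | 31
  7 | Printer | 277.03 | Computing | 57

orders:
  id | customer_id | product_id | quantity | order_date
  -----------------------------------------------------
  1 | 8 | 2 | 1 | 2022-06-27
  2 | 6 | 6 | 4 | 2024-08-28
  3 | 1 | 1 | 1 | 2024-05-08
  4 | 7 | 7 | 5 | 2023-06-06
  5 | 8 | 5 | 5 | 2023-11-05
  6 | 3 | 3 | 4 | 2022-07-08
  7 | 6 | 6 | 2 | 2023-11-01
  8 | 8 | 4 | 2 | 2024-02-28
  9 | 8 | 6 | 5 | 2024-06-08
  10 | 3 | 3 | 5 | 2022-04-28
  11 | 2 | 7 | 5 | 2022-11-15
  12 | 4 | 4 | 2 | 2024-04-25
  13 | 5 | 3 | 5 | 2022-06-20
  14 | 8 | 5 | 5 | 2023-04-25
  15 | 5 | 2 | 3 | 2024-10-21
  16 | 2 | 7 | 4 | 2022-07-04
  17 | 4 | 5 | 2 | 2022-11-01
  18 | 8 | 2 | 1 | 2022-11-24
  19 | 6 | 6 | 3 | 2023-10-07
SELECT name, signup_year FROM customers ORDER BY signup_year DESC LIMIT 2

Execution result:
name | signup_year
Tina Jones | 2024
Frank Martinez | 2024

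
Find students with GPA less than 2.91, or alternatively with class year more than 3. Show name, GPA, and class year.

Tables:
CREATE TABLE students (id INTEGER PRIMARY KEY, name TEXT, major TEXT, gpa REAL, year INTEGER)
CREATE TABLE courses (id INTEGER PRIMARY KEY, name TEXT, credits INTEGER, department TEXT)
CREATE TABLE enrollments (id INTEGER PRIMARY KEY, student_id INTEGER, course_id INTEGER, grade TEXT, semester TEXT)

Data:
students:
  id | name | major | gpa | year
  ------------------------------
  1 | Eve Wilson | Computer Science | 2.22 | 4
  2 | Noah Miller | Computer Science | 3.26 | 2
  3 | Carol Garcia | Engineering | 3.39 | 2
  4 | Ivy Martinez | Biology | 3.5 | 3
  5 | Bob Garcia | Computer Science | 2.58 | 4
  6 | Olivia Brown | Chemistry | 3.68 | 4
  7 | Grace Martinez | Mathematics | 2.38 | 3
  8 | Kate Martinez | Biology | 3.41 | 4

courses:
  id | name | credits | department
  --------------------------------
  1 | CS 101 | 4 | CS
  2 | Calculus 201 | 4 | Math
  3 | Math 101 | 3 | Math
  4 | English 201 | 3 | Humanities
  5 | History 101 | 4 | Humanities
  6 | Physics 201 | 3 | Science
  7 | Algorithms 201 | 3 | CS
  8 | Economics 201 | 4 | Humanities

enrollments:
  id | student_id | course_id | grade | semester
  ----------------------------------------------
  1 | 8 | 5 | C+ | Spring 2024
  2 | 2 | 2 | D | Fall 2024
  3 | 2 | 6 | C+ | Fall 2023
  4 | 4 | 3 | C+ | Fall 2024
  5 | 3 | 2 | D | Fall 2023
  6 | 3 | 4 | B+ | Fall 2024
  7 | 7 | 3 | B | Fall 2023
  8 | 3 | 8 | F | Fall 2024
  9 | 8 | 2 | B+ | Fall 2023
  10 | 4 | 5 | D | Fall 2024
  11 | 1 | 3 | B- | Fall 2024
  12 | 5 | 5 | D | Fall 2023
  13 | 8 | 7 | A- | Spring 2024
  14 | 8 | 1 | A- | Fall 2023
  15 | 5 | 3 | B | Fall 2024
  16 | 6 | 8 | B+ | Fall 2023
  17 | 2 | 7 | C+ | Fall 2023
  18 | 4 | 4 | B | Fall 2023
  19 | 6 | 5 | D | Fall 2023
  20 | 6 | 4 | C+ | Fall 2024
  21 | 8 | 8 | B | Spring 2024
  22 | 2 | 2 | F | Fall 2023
SELECT name, gpa, year FROM students WHERE gpa < 2.91 OR year > 3

Execution result:
name | gpa | year
Eve Wilson | 2.22 | 4
Bob Garcia | 2.58 | 4
Olivia Brown | 3.68 | 4
Grace Martinez | 2.38 | 3
Kate Martinez | 3.41 | 4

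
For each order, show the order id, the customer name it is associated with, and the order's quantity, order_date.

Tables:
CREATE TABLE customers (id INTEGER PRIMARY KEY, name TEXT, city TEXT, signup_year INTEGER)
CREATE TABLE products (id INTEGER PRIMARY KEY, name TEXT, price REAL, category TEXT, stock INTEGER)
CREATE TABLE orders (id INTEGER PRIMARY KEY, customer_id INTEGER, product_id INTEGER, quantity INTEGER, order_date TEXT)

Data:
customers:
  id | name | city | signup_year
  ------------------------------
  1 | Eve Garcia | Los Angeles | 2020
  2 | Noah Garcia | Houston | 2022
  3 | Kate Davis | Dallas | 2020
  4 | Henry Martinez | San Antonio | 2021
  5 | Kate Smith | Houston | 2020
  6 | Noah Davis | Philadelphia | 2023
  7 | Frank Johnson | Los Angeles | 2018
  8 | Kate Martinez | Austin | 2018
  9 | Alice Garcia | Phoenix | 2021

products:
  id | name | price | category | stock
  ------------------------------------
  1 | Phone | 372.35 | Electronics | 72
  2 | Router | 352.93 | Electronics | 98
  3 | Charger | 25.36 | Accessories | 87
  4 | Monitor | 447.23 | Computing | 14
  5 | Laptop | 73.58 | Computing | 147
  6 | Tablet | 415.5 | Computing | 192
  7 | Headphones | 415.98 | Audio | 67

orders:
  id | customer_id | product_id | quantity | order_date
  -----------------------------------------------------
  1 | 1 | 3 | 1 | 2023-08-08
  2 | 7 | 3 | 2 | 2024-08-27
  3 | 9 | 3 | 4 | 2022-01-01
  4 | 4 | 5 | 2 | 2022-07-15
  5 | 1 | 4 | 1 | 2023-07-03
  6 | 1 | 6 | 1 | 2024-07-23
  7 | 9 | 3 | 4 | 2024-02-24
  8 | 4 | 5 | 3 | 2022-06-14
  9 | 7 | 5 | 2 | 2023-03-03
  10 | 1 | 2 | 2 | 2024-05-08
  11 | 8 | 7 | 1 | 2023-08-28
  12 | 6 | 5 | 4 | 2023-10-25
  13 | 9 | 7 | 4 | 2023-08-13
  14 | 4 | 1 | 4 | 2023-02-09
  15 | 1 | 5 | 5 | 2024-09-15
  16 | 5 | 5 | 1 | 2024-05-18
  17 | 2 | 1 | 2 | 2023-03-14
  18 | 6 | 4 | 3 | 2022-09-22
SELECT c.id, p.name AS customer, c.quantity, c.order_date FROM orders c JOIN customers p ON c.customer_id = p.id

Execution result:
id | customer | quantity | order_date
1 | Eve Garcia | 1 | 2023-08-08
2 | Frank Johnson | 2 | 2024-08-27
3 | Alice Garcia | 4 | 2022-01-01
4 | Henry Martinez | 2 | 2022-07-15
5 | Eve Garcia | 1 | 2023-07-03
6 | Eve Garcia | 1 | 2024-07-23
7 | Alice Garcia | 4 | 2024-02-24
8 | Henry Martinez | 3 | 2022-06-14
9 | Frank Johnson | 2 | 2023-03-03
10 | Eve Garcia | 2 | 2024-05-08
11 | Kate Martinez | 1 | 2023-08-28
12 | Noah Davis | 4 | 2023-10-25
13 | Alice Garcia | 4 | 2023-08-13
14 | Henry Martinez | 4 | 2023-02-09
15 | Eve Garcia | 5 | 2024-09-15
16 | Kate Smith | 1 | 2024-05-18
17 | Noah Garcia | 2 | 2023-03-14
18 | Noah Davis | 3 | 2022-09-22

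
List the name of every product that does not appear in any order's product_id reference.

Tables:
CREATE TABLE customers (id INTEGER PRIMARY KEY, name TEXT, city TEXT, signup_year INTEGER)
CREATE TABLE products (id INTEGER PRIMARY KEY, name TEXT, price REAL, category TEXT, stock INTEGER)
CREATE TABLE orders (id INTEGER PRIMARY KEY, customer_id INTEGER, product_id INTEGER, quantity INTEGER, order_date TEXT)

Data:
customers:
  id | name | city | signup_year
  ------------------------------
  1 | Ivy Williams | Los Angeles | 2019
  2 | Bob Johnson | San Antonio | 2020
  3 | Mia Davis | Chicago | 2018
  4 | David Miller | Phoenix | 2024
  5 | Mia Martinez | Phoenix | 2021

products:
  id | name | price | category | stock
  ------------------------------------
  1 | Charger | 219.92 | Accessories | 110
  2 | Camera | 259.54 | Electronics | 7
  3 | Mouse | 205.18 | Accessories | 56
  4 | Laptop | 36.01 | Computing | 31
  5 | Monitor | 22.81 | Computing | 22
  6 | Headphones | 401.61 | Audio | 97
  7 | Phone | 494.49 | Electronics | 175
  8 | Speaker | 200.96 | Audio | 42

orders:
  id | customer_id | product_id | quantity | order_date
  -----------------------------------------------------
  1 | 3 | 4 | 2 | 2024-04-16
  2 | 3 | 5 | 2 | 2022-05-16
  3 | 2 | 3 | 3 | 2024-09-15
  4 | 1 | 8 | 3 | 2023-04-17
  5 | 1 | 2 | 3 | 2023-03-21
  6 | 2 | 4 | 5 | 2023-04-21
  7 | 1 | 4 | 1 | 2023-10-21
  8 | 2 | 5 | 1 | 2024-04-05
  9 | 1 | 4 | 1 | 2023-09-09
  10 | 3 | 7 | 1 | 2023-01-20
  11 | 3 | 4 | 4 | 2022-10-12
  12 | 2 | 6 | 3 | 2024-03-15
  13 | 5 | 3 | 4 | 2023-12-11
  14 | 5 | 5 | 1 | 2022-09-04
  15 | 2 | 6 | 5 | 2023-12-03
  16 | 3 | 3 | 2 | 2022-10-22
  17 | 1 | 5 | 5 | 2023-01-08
SELECT p.name FROM products p LEFT JOIN orders c ON c.product_id = p.id WHERE c.id IS NULL

Execution result:
Charger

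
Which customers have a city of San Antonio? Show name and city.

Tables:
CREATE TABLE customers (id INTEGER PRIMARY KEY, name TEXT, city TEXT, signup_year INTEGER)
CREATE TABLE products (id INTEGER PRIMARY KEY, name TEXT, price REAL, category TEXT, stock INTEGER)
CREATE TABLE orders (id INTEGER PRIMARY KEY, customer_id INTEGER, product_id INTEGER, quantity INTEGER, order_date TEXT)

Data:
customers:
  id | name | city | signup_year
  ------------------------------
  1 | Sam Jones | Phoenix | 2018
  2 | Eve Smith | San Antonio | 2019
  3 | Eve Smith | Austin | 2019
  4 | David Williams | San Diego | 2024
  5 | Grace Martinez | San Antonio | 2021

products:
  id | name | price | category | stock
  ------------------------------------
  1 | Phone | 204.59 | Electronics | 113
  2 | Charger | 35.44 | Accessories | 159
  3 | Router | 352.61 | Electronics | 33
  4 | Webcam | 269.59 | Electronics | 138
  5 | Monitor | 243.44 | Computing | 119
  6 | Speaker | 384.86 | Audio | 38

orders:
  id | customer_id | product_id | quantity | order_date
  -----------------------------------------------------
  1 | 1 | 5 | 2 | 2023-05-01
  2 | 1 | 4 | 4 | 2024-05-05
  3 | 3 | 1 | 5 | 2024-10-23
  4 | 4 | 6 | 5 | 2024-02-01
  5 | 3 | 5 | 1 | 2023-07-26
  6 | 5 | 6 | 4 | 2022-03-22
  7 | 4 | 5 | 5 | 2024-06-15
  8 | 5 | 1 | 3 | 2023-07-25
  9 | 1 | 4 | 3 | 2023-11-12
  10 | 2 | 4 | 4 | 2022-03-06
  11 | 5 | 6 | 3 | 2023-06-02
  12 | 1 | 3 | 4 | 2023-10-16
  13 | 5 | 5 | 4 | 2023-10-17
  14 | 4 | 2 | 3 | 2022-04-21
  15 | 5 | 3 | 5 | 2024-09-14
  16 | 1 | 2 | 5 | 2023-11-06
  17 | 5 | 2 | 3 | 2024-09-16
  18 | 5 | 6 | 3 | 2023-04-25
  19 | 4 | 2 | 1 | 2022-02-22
SELECT name, city FROM customers WHERE city = 'San Antonio'

Execution result:
name | city
Eve Smith | San Antonio
Grace Martinez | San Antonio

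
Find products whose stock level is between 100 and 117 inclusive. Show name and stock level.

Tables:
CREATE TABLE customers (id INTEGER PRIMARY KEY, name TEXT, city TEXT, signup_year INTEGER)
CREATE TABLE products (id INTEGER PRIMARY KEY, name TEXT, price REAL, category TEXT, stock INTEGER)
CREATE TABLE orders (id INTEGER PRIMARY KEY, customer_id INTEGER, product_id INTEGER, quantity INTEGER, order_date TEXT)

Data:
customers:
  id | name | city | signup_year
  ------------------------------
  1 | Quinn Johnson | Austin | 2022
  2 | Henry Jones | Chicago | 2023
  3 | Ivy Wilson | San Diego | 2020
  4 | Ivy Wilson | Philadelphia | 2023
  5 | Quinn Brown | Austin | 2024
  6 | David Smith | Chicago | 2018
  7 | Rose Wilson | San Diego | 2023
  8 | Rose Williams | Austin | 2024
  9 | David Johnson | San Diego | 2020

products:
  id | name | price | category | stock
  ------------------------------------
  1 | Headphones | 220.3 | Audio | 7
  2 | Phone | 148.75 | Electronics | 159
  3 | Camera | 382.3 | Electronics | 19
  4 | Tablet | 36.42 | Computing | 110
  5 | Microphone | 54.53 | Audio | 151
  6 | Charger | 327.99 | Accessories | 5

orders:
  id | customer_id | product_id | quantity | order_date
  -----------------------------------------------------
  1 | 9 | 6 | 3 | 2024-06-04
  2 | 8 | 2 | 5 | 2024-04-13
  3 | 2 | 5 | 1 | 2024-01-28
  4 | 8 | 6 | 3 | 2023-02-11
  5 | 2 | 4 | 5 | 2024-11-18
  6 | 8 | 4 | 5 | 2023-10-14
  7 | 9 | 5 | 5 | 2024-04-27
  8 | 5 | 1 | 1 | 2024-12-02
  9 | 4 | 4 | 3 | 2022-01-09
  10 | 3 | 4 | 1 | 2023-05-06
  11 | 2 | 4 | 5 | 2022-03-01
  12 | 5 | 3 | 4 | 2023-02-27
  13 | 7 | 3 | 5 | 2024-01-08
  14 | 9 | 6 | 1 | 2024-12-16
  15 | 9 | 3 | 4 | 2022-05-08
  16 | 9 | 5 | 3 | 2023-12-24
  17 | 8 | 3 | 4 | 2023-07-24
SELECT name, stock FROM products WHERE stock BETWEEN 100 AND 117

Execution result:
name | stock
Tablet | 110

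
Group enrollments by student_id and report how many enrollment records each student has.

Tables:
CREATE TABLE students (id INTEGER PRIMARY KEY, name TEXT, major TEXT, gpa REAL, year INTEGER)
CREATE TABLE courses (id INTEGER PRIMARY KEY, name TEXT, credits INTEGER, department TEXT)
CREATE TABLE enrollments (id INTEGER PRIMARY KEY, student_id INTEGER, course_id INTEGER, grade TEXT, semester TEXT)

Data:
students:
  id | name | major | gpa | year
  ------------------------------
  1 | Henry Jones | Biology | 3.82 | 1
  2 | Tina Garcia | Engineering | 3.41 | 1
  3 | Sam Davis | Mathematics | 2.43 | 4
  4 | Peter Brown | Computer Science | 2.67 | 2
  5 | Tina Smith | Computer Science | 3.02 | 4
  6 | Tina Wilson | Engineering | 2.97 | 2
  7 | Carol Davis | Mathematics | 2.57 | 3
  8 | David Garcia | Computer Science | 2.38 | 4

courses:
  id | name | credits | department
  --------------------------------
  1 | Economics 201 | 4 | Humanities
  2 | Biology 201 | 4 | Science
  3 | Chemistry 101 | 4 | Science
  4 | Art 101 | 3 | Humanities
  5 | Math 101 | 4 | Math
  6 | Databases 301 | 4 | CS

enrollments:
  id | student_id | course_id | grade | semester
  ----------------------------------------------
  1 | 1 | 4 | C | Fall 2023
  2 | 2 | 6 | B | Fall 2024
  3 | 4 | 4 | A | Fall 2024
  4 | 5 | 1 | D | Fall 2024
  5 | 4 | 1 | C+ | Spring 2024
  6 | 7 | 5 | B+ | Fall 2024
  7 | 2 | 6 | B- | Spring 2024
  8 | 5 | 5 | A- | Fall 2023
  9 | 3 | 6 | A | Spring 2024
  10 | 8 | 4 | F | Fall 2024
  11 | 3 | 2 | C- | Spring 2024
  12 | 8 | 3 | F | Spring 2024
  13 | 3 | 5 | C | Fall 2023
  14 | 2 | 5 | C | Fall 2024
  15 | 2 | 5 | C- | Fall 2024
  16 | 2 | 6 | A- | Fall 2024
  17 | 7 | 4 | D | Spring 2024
SELECT student_id, COUNT(*) AS enrollment_count FROM enrollments GROUP BY student_id

Execution result:
student_id | enrollment_count
1 | 1
2 | 5
3 | 3
4 | 2
5 | 2
7 | 2
8 | 2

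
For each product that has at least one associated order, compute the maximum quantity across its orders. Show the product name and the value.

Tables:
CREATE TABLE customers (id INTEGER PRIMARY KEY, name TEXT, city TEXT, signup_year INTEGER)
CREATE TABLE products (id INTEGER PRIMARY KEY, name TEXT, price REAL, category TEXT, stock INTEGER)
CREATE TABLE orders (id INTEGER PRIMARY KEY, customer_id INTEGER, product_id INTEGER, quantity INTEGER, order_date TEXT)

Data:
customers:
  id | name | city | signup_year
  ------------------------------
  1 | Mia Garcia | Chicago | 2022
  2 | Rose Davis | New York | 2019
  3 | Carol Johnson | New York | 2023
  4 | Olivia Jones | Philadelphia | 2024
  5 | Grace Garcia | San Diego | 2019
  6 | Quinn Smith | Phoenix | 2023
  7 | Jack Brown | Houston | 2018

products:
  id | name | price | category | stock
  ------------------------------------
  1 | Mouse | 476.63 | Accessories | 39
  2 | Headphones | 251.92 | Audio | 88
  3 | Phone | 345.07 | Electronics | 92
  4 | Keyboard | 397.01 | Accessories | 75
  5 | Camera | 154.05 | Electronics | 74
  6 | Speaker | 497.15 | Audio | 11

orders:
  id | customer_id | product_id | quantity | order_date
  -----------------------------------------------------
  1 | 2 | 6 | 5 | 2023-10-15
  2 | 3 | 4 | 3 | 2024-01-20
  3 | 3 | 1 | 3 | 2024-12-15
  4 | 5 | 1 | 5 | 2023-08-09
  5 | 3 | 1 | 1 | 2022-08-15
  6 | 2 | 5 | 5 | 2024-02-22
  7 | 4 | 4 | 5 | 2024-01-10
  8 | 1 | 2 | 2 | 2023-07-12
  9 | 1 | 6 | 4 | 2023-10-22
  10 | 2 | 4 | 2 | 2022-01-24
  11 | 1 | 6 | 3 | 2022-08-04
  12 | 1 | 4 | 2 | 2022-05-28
SELECT p.name, MAX(c.quantity) AS max_quantity FROM orders c JOIN products p ON c.product_id = p.id GROUP BY p.id, p.name

Execution result:
name | max_quantity
Mouse | 5
Headphones | 2
Keyboard | 5
Camera | 5
Speaker | 5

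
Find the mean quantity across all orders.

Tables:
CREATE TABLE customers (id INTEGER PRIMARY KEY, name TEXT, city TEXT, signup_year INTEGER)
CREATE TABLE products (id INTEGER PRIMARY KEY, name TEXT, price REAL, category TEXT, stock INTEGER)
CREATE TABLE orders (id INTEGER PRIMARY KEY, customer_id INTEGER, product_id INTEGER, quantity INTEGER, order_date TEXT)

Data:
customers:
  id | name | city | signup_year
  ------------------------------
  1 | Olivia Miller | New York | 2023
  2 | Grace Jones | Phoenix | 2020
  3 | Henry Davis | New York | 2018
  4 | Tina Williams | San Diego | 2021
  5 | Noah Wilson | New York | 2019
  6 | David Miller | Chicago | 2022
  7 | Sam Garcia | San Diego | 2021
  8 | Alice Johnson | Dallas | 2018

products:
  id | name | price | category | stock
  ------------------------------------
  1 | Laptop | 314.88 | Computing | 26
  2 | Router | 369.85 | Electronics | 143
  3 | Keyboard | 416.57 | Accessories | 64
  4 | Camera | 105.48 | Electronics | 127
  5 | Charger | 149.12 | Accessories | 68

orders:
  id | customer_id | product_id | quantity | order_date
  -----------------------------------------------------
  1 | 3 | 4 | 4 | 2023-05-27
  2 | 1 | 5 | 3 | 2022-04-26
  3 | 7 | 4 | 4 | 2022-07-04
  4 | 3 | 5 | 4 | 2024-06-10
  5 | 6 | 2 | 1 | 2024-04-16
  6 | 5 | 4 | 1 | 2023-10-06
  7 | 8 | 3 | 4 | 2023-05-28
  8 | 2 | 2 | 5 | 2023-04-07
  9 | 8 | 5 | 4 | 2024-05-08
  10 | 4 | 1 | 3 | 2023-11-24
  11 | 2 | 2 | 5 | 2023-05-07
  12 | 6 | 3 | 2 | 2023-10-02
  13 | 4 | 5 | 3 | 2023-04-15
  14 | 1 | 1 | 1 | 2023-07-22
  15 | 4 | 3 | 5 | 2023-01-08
SELECT AVG(quantity) FROM orders

Execution result:
3.27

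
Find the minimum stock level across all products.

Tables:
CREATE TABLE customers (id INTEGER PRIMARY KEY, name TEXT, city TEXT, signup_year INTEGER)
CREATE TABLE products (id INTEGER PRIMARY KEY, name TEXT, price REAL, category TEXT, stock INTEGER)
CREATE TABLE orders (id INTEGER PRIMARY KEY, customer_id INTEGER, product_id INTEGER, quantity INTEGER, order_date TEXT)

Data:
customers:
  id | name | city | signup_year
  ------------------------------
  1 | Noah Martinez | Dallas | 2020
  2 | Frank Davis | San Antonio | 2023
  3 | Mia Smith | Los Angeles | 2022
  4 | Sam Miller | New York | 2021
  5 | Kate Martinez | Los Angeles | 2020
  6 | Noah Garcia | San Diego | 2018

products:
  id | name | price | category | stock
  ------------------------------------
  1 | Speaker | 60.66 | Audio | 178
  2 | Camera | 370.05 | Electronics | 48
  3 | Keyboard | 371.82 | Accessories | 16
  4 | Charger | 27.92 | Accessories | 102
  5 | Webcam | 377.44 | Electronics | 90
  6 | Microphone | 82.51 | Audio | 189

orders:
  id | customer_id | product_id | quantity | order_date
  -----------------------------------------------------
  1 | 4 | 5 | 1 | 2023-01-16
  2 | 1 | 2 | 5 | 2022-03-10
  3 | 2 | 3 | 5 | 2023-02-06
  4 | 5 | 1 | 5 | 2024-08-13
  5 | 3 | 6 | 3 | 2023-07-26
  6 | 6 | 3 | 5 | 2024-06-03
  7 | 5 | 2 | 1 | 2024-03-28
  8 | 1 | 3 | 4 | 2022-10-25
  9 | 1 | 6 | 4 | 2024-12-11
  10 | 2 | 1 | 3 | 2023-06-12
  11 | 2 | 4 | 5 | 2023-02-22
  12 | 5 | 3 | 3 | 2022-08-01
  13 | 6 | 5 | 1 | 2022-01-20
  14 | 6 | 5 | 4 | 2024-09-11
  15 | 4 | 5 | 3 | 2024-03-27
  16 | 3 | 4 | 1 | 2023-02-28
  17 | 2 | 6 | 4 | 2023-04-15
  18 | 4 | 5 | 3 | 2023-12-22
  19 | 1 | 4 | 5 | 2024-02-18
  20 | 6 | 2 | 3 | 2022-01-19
SELECT MIN(stock) FROM products

Execution result:
16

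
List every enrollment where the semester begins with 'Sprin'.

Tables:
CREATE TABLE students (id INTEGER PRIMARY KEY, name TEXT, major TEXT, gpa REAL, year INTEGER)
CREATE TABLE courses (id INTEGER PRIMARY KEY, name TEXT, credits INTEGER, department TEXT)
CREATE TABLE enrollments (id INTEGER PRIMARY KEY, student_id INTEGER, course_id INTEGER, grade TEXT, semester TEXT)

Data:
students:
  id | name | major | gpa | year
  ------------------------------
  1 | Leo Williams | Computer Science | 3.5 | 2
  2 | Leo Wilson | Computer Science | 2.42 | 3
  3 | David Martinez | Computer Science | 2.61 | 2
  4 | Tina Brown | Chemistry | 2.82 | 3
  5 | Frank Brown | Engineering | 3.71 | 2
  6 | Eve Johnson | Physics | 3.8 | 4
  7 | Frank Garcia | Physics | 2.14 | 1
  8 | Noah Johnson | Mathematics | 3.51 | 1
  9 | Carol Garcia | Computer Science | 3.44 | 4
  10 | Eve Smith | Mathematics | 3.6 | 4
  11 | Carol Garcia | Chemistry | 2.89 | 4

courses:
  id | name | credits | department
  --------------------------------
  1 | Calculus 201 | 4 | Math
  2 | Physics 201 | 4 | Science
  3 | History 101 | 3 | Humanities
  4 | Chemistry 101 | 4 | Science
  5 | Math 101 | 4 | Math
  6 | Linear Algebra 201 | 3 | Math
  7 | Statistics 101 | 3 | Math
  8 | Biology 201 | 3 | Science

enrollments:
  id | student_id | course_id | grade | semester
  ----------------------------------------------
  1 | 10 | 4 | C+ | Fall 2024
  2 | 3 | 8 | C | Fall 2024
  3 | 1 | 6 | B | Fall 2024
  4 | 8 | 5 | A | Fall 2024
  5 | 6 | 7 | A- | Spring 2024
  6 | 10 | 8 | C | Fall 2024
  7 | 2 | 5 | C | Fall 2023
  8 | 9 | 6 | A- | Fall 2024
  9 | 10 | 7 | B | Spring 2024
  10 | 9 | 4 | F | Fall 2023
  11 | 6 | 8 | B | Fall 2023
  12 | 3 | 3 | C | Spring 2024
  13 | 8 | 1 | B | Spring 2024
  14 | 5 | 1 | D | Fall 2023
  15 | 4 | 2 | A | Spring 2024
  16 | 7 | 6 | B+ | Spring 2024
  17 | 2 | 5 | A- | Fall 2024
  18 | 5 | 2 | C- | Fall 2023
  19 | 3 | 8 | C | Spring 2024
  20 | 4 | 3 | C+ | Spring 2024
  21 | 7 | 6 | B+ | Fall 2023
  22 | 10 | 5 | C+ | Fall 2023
SELECT id, semester FROM enrollments WHERE semester LIKE 'Sprin%'

Execution result:
id | semester
5 | Spring 2024
9 | Spring 2024
12 | Spring 2024
13 | Spring 2024
15 | Spring 2024
16 | Spring 2024
19 | Spring 2024
20 | Spring 2024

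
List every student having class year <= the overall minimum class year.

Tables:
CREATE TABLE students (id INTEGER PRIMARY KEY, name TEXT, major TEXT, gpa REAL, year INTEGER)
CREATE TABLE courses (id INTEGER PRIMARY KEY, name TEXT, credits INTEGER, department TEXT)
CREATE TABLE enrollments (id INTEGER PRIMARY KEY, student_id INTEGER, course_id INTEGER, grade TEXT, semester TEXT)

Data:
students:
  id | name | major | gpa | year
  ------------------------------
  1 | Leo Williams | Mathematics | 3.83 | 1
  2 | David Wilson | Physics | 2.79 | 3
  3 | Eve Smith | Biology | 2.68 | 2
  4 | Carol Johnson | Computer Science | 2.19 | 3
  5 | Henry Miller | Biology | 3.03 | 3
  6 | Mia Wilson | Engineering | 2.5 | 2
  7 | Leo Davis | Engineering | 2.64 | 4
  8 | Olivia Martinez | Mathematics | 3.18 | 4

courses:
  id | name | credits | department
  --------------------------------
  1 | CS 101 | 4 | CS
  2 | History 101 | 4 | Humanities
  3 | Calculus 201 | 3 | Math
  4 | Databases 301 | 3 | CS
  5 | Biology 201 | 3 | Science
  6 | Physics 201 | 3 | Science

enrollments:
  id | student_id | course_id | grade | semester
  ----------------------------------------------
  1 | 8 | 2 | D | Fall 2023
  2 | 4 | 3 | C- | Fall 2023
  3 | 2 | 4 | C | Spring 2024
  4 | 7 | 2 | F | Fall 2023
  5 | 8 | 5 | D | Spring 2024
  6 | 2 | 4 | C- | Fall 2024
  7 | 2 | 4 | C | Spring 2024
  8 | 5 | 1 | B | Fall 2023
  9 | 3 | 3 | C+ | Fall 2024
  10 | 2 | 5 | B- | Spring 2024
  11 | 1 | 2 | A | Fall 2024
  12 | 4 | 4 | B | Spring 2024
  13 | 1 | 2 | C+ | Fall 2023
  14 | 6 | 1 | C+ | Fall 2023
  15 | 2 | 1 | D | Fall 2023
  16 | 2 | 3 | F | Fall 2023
SELECT name, year FROM students WHERE year <= (SELECT MIN(year) FROM students)

Execution result:
name | year
Leo Williams | 1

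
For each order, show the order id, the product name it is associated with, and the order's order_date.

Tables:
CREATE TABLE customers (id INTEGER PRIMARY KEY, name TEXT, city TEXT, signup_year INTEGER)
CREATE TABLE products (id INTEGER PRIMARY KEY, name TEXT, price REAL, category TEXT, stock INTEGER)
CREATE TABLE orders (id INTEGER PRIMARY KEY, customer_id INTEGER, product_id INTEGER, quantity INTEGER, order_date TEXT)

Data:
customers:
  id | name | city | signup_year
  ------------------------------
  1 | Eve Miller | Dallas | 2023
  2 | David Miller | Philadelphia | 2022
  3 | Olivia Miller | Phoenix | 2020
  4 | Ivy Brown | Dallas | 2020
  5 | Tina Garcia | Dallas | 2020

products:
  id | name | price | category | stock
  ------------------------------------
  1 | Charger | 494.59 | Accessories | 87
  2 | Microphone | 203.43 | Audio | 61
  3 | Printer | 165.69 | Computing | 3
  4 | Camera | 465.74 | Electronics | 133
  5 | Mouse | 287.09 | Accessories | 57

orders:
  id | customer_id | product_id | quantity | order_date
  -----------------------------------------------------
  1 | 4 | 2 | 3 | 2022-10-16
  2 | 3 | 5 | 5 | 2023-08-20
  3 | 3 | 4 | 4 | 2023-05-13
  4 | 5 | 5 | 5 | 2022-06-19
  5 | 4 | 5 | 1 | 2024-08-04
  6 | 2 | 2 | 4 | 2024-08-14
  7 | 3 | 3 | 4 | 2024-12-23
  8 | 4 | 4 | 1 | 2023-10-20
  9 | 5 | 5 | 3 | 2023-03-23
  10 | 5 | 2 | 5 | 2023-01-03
SELECT c.id, p.name AS product, c.order_date FROM orders c JOIN products p ON c.product_id = p.id

Execution result:
id | product | order_date
1 | Microphone | 2022-10-16
2 | Mouse | 2023-08-20
3 | Camera | 2023-05-13
4 | Mouse | 2022-06-19
5 | Mouse | 2024-08-04
6 | Microphone | 2024-08-14
7 | Printer | 2024-12-23
8 | Camera | 2023-10-20
9 | Mouse | 2023-03-23
10 | Microphone | 2023-01-03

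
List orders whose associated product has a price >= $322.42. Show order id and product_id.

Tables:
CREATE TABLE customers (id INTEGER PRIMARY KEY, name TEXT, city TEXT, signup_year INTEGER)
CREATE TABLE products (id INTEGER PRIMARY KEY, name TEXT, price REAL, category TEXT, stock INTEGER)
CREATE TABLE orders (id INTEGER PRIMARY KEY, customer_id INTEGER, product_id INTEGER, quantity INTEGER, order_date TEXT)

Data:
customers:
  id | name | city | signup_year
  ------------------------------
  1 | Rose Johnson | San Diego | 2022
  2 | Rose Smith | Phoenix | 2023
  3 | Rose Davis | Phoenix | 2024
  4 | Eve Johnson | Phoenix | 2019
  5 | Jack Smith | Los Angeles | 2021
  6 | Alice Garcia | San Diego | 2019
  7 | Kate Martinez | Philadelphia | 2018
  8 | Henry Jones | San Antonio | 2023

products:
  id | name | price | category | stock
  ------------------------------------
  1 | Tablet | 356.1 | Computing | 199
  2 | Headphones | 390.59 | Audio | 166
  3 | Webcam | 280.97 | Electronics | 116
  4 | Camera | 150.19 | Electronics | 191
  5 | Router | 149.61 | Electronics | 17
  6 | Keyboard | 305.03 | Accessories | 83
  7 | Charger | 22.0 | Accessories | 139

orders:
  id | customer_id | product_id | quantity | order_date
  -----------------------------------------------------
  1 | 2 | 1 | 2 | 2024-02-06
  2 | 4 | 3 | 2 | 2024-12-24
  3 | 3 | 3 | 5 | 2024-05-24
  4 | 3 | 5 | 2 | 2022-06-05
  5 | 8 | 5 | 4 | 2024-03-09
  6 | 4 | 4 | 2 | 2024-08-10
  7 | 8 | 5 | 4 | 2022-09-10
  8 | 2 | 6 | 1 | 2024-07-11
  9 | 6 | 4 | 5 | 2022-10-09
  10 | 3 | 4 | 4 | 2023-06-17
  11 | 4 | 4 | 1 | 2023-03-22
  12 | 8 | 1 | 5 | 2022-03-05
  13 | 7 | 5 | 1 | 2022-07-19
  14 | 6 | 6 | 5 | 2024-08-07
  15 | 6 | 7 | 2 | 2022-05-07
SELECT id, product_id FROM orders WHERE product_id IN (SELECT id FROM products WHERE price >= 322.42)

Execution result:
id | product_id
1 | 1
12 | 1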